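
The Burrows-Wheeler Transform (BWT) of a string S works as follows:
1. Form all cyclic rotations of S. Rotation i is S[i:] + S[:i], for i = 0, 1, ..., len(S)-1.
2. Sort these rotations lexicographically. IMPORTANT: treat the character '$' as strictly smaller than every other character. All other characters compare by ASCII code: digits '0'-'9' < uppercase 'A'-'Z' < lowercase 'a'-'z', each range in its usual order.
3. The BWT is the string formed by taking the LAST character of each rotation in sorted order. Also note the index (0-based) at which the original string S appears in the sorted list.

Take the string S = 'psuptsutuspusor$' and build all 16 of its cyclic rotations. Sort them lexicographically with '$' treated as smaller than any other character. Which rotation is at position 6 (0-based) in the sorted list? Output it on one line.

Answer: sor$psuptsutuspu

Derivation:
All 16 rotations (rotation i = S[i:]+S[:i]):
  rot[0] = psuptsutuspusor$
  rot[1] = suptsutuspusor$p
  rot[2] = uptsutuspusor$ps
  rot[3] = ptsutuspusor$psu
  rot[4] = tsutuspusor$psup
  rot[5] = sutuspusor$psupt
  rot[6] = utuspusor$psupts
  rot[7] = tuspusor$psuptsu
  rot[8] = uspusor$psuptsut
  rot[9] = spusor$psuptsutu
  rot[10] = pusor$psuptsutus
  rot[11] = usor$psuptsutusp
  rot[12] = sor$psuptsutuspu
  rot[13] = or$psuptsutuspus
  rot[14] = r$psuptsutuspuso
  rot[15] = $psuptsutuspusor
Sorted (with $ < everything):
  sorted[0] = $psuptsutuspusor
  sorted[1] = or$psuptsutuspus
  sorted[2] = psuptsutuspusor$
  sorted[3] = ptsutuspusor$psu
  sorted[4] = pusor$psuptsutus
  sorted[5] = r$psuptsutuspuso
  sorted[6] = sor$psuptsutuspu
  sorted[7] = spusor$psuptsutu
  sorted[8] = suptsutuspusor$p
  sorted[9] = sutuspusor$psupt
  sorted[10] = tsutuspusor$psup
  sorted[11] = tuspusor$psuptsu
  sorted[12] = uptsutuspusor$ps
  sorted[13] = usor$psuptsutusp
  sorted[14] = uspusor$psuptsut
  sorted[15] = utuspusor$psupts
sorted[6] = sor$psuptsutuspu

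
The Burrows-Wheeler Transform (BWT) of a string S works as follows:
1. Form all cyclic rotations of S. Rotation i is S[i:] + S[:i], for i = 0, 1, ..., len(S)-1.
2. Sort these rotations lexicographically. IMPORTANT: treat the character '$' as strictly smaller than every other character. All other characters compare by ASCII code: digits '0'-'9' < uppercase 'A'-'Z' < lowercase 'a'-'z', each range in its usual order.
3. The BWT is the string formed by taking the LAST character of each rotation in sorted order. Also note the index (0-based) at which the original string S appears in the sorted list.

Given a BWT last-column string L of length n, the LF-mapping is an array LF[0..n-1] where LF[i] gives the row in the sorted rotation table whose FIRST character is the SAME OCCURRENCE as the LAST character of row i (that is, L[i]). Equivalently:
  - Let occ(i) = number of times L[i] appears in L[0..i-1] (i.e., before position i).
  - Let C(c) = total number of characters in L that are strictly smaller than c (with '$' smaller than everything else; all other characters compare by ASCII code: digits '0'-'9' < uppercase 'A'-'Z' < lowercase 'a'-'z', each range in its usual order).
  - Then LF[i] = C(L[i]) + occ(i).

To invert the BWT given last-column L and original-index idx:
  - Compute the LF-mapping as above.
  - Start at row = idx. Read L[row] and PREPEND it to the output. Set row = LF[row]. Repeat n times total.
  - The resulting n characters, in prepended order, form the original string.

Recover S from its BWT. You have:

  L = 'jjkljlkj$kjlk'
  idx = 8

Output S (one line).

LF mapping: 1 2 6 10 3 11 7 4 0 8 5 12 9
Walk LF starting at row 8, prepending L[row]:
  step 1: row=8, L[8]='$', prepend. Next row=LF[8]=0
  step 2: row=0, L[0]='j', prepend. Next row=LF[0]=1
  step 3: row=1, L[1]='j', prepend. Next row=LF[1]=2
  step 4: row=2, L[2]='k', prepend. Next row=LF[2]=6
  step 5: row=6, L[6]='k', prepend. Next row=LF[6]=7
  step 6: row=7, L[7]='j', prepend. Next row=LF[7]=4
  step 7: row=4, L[4]='j', prepend. Next row=LF[4]=3
  step 8: row=3, L[3]='l', prepend. Next row=LF[3]=10
  step 9: row=10, L[10]='j', prepend. Next row=LF[10]=5
  step 10: row=5, L[5]='l', prepend. Next row=LF[5]=11
  step 11: row=11, L[11]='l', prepend. Next row=LF[11]=12
  step 12: row=12, L[12]='k', prepend. Next row=LF[12]=9
  step 13: row=9, L[9]='k', prepend. Next row=LF[9]=8
Reversed output: kklljljjkkjj$

Answer: kklljljjkkjj$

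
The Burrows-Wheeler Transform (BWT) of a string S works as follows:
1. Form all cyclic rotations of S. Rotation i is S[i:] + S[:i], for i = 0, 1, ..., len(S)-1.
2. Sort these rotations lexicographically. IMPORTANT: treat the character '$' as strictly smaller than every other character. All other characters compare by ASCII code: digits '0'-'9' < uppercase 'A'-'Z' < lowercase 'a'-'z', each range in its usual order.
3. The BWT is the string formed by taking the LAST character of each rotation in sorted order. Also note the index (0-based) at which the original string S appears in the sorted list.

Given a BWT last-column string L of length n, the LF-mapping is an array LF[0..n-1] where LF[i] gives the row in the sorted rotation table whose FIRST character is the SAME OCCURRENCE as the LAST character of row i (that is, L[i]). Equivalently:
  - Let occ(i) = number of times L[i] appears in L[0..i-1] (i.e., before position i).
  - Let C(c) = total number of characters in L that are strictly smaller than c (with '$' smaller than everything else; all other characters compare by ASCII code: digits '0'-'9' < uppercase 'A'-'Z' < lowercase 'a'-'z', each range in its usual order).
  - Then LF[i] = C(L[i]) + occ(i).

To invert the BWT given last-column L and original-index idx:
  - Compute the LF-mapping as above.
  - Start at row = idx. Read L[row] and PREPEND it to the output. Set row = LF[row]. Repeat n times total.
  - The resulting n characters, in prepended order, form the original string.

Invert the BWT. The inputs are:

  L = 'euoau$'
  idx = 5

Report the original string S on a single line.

LF mapping: 2 4 3 1 5 0
Walk LF starting at row 5, prepending L[row]:
  step 1: row=5, L[5]='$', prepend. Next row=LF[5]=0
  step 2: row=0, L[0]='e', prepend. Next row=LF[0]=2
  step 3: row=2, L[2]='o', prepend. Next row=LF[2]=3
  step 4: row=3, L[3]='a', prepend. Next row=LF[3]=1
  step 5: row=1, L[1]='u', prepend. Next row=LF[1]=4
  step 6: row=4, L[4]='u', prepend. Next row=LF[4]=5
Reversed output: uuaoe$

Answer: uuaoe$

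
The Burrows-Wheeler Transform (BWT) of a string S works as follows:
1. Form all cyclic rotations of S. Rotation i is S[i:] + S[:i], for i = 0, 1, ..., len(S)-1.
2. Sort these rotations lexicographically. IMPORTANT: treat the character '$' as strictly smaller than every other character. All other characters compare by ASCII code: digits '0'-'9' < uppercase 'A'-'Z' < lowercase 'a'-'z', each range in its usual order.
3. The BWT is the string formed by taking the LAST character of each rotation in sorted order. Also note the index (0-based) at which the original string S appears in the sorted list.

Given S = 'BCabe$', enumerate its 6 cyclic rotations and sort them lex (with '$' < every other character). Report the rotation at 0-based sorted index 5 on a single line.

All 6 rotations (rotation i = S[i:]+S[:i]):
  rot[0] = BCabe$
  rot[1] = Cabe$B
  rot[2] = abe$BC
  rot[3] = be$BCa
  rot[4] = e$BCab
  rot[5] = $BCabe
Sorted (with $ < everything):
  sorted[0] = $BCabe
  sorted[1] = BCabe$
  sorted[2] = Cabe$B
  sorted[3] = abe$BC
  sorted[4] = be$BCa
  sorted[5] = e$BCab
sorted[5] = e$BCab

Answer: e$BCab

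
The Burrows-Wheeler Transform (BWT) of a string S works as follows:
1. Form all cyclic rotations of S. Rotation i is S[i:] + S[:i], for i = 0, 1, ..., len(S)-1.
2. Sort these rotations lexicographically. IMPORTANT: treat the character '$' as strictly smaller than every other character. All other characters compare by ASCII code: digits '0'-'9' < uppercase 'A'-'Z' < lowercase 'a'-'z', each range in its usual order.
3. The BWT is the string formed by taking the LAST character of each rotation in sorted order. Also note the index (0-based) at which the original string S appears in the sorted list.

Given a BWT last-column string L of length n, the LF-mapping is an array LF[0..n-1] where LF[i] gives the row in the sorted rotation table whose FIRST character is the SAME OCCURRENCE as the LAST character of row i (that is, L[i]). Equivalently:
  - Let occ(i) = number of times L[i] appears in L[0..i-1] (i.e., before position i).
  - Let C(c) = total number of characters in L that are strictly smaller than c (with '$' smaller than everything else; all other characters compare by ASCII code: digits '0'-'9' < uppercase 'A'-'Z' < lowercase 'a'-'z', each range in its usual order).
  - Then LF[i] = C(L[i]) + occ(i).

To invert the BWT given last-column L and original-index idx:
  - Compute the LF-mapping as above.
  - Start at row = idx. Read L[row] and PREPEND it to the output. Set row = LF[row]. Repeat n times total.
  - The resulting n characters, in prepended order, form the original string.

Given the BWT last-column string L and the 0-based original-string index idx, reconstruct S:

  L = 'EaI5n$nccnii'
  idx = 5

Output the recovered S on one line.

Answer: cincinna5IE$

Derivation:
LF mapping: 2 4 3 1 9 0 10 5 6 11 7 8
Walk LF starting at row 5, prepending L[row]:
  step 1: row=5, L[5]='$', prepend. Next row=LF[5]=0
  step 2: row=0, L[0]='E', prepend. Next row=LF[0]=2
  step 3: row=2, L[2]='I', prepend. Next row=LF[2]=3
  step 4: row=3, L[3]='5', prepend. Next row=LF[3]=1
  step 5: row=1, L[1]='a', prepend. Next row=LF[1]=4
  step 6: row=4, L[4]='n', prepend. Next row=LF[4]=9
  step 7: row=9, L[9]='n', prepend. Next row=LF[9]=11
  step 8: row=11, L[11]='i', prepend. Next row=LF[11]=8
  step 9: row=8, L[8]='c', prepend. Next row=LF[8]=6
  step 10: row=6, L[6]='n', prepend. Next row=LF[6]=10
  step 11: row=10, L[10]='i', prepend. Next row=LF[10]=7
  step 12: row=7, L[7]='c', prepend. Next row=LF[7]=5
Reversed output: cincinna5IE$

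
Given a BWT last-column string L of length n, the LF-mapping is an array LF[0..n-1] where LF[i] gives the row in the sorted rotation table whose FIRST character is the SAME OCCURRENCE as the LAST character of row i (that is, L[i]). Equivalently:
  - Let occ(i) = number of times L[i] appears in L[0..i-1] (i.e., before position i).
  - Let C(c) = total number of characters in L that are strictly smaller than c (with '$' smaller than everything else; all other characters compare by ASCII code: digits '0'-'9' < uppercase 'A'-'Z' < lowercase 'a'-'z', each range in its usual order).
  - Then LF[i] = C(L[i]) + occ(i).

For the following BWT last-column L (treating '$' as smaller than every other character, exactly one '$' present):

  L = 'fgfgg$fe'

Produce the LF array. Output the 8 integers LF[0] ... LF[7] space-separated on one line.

Answer: 2 5 3 6 7 0 4 1

Derivation:
Char counts: '$':1, 'e':1, 'f':3, 'g':3
C (first-col start): C('$')=0, C('e')=1, C('f')=2, C('g')=5
L[0]='f': occ=0, LF[0]=C('f')+0=2+0=2
L[1]='g': occ=0, LF[1]=C('g')+0=5+0=5
L[2]='f': occ=1, LF[2]=C('f')+1=2+1=3
L[3]='g': occ=1, LF[3]=C('g')+1=5+1=6
L[4]='g': occ=2, LF[4]=C('g')+2=5+2=7
L[5]='$': occ=0, LF[5]=C('$')+0=0+0=0
L[6]='f': occ=2, LF[6]=C('f')+2=2+2=4
L[7]='e': occ=0, LF[7]=C('e')+0=1+0=1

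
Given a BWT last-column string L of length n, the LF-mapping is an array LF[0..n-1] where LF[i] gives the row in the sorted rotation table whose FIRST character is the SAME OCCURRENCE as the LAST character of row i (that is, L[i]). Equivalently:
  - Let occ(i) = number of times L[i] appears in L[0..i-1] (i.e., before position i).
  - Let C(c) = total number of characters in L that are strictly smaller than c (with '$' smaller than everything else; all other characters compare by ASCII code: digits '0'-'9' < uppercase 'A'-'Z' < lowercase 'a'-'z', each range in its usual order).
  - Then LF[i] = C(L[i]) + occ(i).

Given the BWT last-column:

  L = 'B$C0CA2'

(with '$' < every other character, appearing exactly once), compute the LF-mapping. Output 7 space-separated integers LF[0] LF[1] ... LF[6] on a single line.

Answer: 4 0 5 1 6 3 2

Derivation:
Char counts: '$':1, '0':1, '2':1, 'A':1, 'B':1, 'C':2
C (first-col start): C('$')=0, C('0')=1, C('2')=2, C('A')=3, C('B')=4, C('C')=5
L[0]='B': occ=0, LF[0]=C('B')+0=4+0=4
L[1]='$': occ=0, LF[1]=C('$')+0=0+0=0
L[2]='C': occ=0, LF[2]=C('C')+0=5+0=5
L[3]='0': occ=0, LF[3]=C('0')+0=1+0=1
L[4]='C': occ=1, LF[4]=C('C')+1=5+1=6
L[5]='A': occ=0, LF[5]=C('A')+0=3+0=3
L[6]='2': occ=0, LF[6]=C('2')+0=2+0=2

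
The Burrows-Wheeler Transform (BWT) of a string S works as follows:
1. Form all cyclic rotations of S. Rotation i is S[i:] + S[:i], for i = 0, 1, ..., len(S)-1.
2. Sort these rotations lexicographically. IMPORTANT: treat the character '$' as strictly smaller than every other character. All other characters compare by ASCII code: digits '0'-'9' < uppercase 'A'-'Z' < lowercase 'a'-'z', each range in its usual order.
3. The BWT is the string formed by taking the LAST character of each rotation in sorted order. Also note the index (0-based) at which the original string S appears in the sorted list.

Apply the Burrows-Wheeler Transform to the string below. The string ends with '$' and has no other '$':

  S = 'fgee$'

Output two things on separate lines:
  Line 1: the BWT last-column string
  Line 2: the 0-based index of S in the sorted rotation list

All 5 rotations (rotation i = S[i:]+S[:i]):
  rot[0] = fgee$
  rot[1] = gee$f
  rot[2] = ee$fg
  rot[3] = e$fge
  rot[4] = $fgee
Sorted (with $ < everything):
  sorted[0] = $fgee  (last char: 'e')
  sorted[1] = e$fge  (last char: 'e')
  sorted[2] = ee$fg  (last char: 'g')
  sorted[3] = fgee$  (last char: '$')
  sorted[4] = gee$f  (last char: 'f')
Last column: eeg$f
Original string S is at sorted index 3

Answer: eeg$f
3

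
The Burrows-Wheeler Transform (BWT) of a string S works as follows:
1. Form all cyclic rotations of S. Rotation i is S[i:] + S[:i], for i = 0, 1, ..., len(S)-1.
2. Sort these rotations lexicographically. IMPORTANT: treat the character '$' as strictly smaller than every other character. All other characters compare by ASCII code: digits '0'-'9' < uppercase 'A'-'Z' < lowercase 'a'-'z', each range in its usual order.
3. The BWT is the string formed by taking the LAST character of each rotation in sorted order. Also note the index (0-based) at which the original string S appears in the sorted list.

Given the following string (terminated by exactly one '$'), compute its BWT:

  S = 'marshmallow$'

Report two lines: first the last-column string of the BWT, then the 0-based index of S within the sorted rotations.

Answer: wmmsalh$laro
7

Derivation:
All 12 rotations (rotation i = S[i:]+S[:i]):
  rot[0] = marshmallow$
  rot[1] = arshmallow$m
  rot[2] = rshmallow$ma
  rot[3] = shmallow$mar
  rot[4] = hmallow$mars
  rot[5] = mallow$marsh
  rot[6] = allow$marshm
  rot[7] = llow$marshma
  rot[8] = low$marshmal
  rot[9] = ow$marshmall
  rot[10] = w$marshmallo
  rot[11] = $marshmallow
Sorted (with $ < everything):
  sorted[0] = $marshmallow  (last char: 'w')
  sorted[1] = allow$marshm  (last char: 'm')
  sorted[2] = arshmallow$m  (last char: 'm')
  sorted[3] = hmallow$mars  (last char: 's')
  sorted[4] = llow$marshma  (last char: 'a')
  sorted[5] = low$marshmal  (last char: 'l')
  sorted[6] = mallow$marsh  (last char: 'h')
  sorted[7] = marshmallow$  (last char: '$')
  sorted[8] = ow$marshmall  (last char: 'l')
  sorted[9] = rshmallow$ma  (last char: 'a')
  sorted[10] = shmallow$mar  (last char: 'r')
  sorted[11] = w$marshmallo  (last char: 'o')
Last column: wmmsalh$laro
Original string S is at sorted index 7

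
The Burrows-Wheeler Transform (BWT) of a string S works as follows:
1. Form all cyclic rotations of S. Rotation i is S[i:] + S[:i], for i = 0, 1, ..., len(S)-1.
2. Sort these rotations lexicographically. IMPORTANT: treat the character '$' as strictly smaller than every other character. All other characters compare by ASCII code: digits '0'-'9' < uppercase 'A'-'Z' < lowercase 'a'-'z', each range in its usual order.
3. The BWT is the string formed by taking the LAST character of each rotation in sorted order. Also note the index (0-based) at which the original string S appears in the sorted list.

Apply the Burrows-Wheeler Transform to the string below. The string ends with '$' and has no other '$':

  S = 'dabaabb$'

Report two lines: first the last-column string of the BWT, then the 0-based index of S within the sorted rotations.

Answer: bbdabaa$
7

Derivation:
All 8 rotations (rotation i = S[i:]+S[:i]):
  rot[0] = dabaabb$
  rot[1] = abaabb$d
  rot[2] = baabb$da
  rot[3] = aabb$dab
  rot[4] = abb$daba
  rot[5] = bb$dabaa
  rot[6] = b$dabaab
  rot[7] = $dabaabb
Sorted (with $ < everything):
  sorted[0] = $dabaabb  (last char: 'b')
  sorted[1] = aabb$dab  (last char: 'b')
  sorted[2] = abaabb$d  (last char: 'd')
  sorted[3] = abb$daba  (last char: 'a')
  sorted[4] = b$dabaab  (last char: 'b')
  sorted[5] = baabb$da  (last char: 'a')
  sorted[6] = bb$dabaa  (last char: 'a')
  sorted[7] = dabaabb$  (last char: '$')
Last column: bbdabaa$
Original string S is at sorted index 7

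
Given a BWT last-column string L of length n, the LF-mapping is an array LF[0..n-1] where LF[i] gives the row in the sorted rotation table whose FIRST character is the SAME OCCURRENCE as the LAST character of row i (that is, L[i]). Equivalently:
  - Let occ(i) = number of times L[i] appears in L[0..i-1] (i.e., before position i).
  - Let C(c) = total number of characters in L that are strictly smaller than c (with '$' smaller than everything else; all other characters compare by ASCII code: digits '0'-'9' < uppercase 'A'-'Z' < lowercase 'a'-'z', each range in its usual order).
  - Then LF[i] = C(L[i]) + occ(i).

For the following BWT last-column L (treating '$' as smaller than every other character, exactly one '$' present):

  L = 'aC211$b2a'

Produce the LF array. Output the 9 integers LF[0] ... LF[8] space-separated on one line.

Char counts: '$':1, '1':2, '2':2, 'C':1, 'a':2, 'b':1
C (first-col start): C('$')=0, C('1')=1, C('2')=3, C('C')=5, C('a')=6, C('b')=8
L[0]='a': occ=0, LF[0]=C('a')+0=6+0=6
L[1]='C': occ=0, LF[1]=C('C')+0=5+0=5
L[2]='2': occ=0, LF[2]=C('2')+0=3+0=3
L[3]='1': occ=0, LF[3]=C('1')+0=1+0=1
L[4]='1': occ=1, LF[4]=C('1')+1=1+1=2
L[5]='$': occ=0, LF[5]=C('$')+0=0+0=0
L[6]='b': occ=0, LF[6]=C('b')+0=8+0=8
L[7]='2': occ=1, LF[7]=C('2')+1=3+1=4
L[8]='a': occ=1, LF[8]=C('a')+1=6+1=7

Answer: 6 5 3 1 2 0 8 4 7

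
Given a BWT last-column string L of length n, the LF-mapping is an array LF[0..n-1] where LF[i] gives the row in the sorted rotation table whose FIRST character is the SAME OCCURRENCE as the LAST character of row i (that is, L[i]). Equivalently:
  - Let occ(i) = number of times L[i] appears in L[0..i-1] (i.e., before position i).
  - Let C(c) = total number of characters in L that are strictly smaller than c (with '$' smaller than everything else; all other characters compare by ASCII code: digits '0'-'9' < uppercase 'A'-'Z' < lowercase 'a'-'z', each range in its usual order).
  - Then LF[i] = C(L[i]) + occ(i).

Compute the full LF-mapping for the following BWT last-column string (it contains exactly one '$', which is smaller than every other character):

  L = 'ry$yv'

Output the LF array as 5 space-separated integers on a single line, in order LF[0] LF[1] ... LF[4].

Char counts: '$':1, 'r':1, 'v':1, 'y':2
C (first-col start): C('$')=0, C('r')=1, C('v')=2, C('y')=3
L[0]='r': occ=0, LF[0]=C('r')+0=1+0=1
L[1]='y': occ=0, LF[1]=C('y')+0=3+0=3
L[2]='$': occ=0, LF[2]=C('$')+0=0+0=0
L[3]='y': occ=1, LF[3]=C('y')+1=3+1=4
L[4]='v': occ=0, LF[4]=C('v')+0=2+0=2

Answer: 1 3 0 4 2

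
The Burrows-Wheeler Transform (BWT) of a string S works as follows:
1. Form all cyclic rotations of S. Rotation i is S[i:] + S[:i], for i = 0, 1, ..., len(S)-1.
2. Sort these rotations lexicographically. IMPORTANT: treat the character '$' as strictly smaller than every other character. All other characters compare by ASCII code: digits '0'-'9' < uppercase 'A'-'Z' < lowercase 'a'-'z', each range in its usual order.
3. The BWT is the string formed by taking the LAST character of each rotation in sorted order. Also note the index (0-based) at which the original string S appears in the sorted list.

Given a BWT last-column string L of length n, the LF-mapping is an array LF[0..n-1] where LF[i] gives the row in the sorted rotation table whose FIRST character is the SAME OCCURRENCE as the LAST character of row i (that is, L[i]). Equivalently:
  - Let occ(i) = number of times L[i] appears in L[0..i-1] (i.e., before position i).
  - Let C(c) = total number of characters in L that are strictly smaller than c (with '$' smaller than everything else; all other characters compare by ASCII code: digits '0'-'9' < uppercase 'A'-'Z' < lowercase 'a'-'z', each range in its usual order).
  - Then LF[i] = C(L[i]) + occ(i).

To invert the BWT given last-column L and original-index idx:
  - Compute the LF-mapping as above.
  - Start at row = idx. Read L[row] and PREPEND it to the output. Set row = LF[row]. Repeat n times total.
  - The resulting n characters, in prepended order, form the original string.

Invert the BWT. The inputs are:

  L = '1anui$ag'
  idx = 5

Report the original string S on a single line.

Answer: iguana1$

Derivation:
LF mapping: 1 2 6 7 5 0 3 4
Walk LF starting at row 5, prepending L[row]:
  step 1: row=5, L[5]='$', prepend. Next row=LF[5]=0
  step 2: row=0, L[0]='1', prepend. Next row=LF[0]=1
  step 3: row=1, L[1]='a', prepend. Next row=LF[1]=2
  step 4: row=2, L[2]='n', prepend. Next row=LF[2]=6
  step 5: row=6, L[6]='a', prepend. Next row=LF[6]=3
  step 6: row=3, L[3]='u', prepend. Next row=LF[3]=7
  step 7: row=7, L[7]='g', prepend. Next row=LF[7]=4
  step 8: row=4, L[4]='i', prepend. Next row=LF[4]=5
Reversed output: iguana1$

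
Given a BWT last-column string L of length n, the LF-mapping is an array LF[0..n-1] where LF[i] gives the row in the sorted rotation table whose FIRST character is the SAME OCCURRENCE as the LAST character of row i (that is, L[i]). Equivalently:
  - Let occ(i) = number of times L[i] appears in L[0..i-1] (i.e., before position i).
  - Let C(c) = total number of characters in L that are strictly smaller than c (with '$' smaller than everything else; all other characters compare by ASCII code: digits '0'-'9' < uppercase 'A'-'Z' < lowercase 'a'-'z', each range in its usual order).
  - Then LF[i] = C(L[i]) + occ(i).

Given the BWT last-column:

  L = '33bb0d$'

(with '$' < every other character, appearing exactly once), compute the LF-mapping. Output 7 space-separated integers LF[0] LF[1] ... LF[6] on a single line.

Answer: 2 3 4 5 1 6 0

Derivation:
Char counts: '$':1, '0':1, '3':2, 'b':2, 'd':1
C (first-col start): C('$')=0, C('0')=1, C('3')=2, C('b')=4, C('d')=6
L[0]='3': occ=0, LF[0]=C('3')+0=2+0=2
L[1]='3': occ=1, LF[1]=C('3')+1=2+1=3
L[2]='b': occ=0, LF[2]=C('b')+0=4+0=4
L[3]='b': occ=1, LF[3]=C('b')+1=4+1=5
L[4]='0': occ=0, LF[4]=C('0')+0=1+0=1
L[5]='d': occ=0, LF[5]=C('d')+0=6+0=6
L[6]='$': occ=0, LF[6]=C('$')+0=0+0=0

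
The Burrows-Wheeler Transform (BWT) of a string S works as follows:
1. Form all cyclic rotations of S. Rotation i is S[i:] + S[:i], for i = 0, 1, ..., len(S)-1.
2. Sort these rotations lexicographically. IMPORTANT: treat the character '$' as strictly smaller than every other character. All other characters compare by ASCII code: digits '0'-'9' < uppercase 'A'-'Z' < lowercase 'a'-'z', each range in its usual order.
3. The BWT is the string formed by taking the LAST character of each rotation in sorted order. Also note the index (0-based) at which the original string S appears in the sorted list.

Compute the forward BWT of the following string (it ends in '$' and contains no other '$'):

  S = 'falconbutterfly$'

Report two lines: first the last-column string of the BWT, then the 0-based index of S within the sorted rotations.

All 16 rotations (rotation i = S[i:]+S[:i]):
  rot[0] = falconbutterfly$
  rot[1] = alconbutterfly$f
  rot[2] = lconbutterfly$fa
  rot[3] = conbutterfly$fal
  rot[4] = onbutterfly$falc
  rot[5] = nbutterfly$falco
  rot[6] = butterfly$falcon
  rot[7] = utterfly$falconb
  rot[8] = tterfly$falconbu
  rot[9] = terfly$falconbut
  rot[10] = erfly$falconbutt
  rot[11] = rfly$falconbutte
  rot[12] = fly$falconbutter
  rot[13] = ly$falconbutterf
  rot[14] = y$falconbutterfl
  rot[15] = $falconbutterfly
Sorted (with $ < everything):
  sorted[0] = $falconbutterfly  (last char: 'y')
  sorted[1] = alconbutterfly$f  (last char: 'f')
  sorted[2] = butterfly$falcon  (last char: 'n')
  sorted[3] = conbutterfly$fal  (last char: 'l')
  sorted[4] = erfly$falconbutt  (last char: 't')
  sorted[5] = falconbutterfly$  (last char: '$')
  sorted[6] = fly$falconbutter  (last char: 'r')
  sorted[7] = lconbutterfly$fa  (last char: 'a')
  sorted[8] = ly$falconbutterf  (last char: 'f')
  sorted[9] = nbutterfly$falco  (last char: 'o')
  sorted[10] = onbutterfly$falc  (last char: 'c')
  sorted[11] = rfly$falconbutte  (last char: 'e')
  sorted[12] = terfly$falconbut  (last char: 't')
  sorted[13] = tterfly$falconbu  (last char: 'u')
  sorted[14] = utterfly$falconb  (last char: 'b')
  sorted[15] = y$falconbutterfl  (last char: 'l')
Last column: yfnlt$rafocetubl
Original string S is at sorted index 5

Answer: yfnlt$rafocetubl
5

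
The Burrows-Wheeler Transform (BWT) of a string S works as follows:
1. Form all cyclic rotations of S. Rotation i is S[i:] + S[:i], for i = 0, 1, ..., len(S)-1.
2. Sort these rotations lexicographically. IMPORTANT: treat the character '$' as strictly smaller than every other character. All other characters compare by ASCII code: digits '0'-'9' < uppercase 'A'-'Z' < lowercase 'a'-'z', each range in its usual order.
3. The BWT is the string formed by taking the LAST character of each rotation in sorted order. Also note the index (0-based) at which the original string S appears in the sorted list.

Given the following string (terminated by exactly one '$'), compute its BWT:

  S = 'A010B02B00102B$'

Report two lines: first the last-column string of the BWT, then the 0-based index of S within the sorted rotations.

All 15 rotations (rotation i = S[i:]+S[:i]):
  rot[0] = A010B02B00102B$
  rot[1] = 010B02B00102B$A
  rot[2] = 10B02B00102B$A0
  rot[3] = 0B02B00102B$A01
  rot[4] = B02B00102B$A010
  rot[5] = 02B00102B$A010B
  rot[6] = 2B00102B$A010B0
  rot[7] = B00102B$A010B02
  rot[8] = 00102B$A010B02B
  rot[9] = 0102B$A010B02B0
  rot[10] = 102B$A010B02B00
  rot[11] = 02B$A010B02B001
  rot[12] = 2B$A010B02B0010
  rot[13] = B$A010B02B00102
  rot[14] = $A010B02B00102B
Sorted (with $ < everything):
  sorted[0] = $A010B02B00102B  (last char: 'B')
  sorted[1] = 00102B$A010B02B  (last char: 'B')
  sorted[2] = 0102B$A010B02B0  (last char: '0')
  sorted[3] = 010B02B00102B$A  (last char: 'A')
  sorted[4] = 02B$A010B02B001  (last char: '1')
  sorted[5] = 02B00102B$A010B  (last char: 'B')
  sorted[6] = 0B02B00102B$A01  (last char: '1')
  sorted[7] = 102B$A010B02B00  (last char: '0')
  sorted[8] = 10B02B00102B$A0  (last char: '0')
  sorted[9] = 2B$A010B02B0010  (last char: '0')
  sorted[10] = 2B00102B$A010B0  (last char: '0')
  sorted[11] = A010B02B00102B$  (last char: '$')
  sorted[12] = B$A010B02B00102  (last char: '2')
  sorted[13] = B00102B$A010B02  (last char: '2')
  sorted[14] = B02B00102B$A010  (last char: '0')
Last column: BB0A1B10000$220
Original string S is at sorted index 11

Answer: BB0A1B10000$220
11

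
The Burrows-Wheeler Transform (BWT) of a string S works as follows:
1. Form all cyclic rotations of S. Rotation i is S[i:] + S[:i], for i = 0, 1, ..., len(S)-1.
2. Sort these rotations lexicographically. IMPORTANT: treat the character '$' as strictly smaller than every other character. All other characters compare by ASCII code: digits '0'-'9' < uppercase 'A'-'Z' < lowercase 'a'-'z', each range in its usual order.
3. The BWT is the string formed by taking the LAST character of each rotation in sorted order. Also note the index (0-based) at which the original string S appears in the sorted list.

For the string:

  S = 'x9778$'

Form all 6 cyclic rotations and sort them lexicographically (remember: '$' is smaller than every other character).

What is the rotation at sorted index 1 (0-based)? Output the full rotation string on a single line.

Answer: 778$x9

Derivation:
All 6 rotations (rotation i = S[i:]+S[:i]):
  rot[0] = x9778$
  rot[1] = 9778$x
  rot[2] = 778$x9
  rot[3] = 78$x97
  rot[4] = 8$x977
  rot[5] = $x9778
Sorted (with $ < everything):
  sorted[0] = $x9778
  sorted[1] = 778$x9
  sorted[2] = 78$x97
  sorted[3] = 8$x977
  sorted[4] = 9778$x
  sorted[5] = x9778$
sorted[1] = 778$x9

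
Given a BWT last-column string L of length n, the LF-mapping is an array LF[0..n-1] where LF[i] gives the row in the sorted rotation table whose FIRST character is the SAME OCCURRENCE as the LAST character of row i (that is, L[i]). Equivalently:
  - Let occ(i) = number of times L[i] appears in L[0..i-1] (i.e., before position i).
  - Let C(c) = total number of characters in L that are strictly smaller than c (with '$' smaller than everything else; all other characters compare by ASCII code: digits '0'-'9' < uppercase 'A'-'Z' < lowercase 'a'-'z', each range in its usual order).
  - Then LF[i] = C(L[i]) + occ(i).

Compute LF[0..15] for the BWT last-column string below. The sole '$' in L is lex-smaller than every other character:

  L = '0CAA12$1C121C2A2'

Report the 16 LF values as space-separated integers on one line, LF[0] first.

Answer: 1 13 10 11 2 6 0 3 14 4 7 5 15 8 12 9

Derivation:
Char counts: '$':1, '0':1, '1':4, '2':4, 'A':3, 'C':3
C (first-col start): C('$')=0, C('0')=1, C('1')=2, C('2')=6, C('A')=10, C('C')=13
L[0]='0': occ=0, LF[0]=C('0')+0=1+0=1
L[1]='C': occ=0, LF[1]=C('C')+0=13+0=13
L[2]='A': occ=0, LF[2]=C('A')+0=10+0=10
L[3]='A': occ=1, LF[3]=C('A')+1=10+1=11
L[4]='1': occ=0, LF[4]=C('1')+0=2+0=2
L[5]='2': occ=0, LF[5]=C('2')+0=6+0=6
L[6]='$': occ=0, LF[6]=C('$')+0=0+0=0
L[7]='1': occ=1, LF[7]=C('1')+1=2+1=3
L[8]='C': occ=1, LF[8]=C('C')+1=13+1=14
L[9]='1': occ=2, LF[9]=C('1')+2=2+2=4
L[10]='2': occ=1, LF[10]=C('2')+1=6+1=7
L[11]='1': occ=3, LF[11]=C('1')+3=2+3=5
L[12]='C': occ=2, LF[12]=C('C')+2=13+2=15
L[13]='2': occ=2, LF[13]=C('2')+2=6+2=8
L[14]='A': occ=2, LF[14]=C('A')+2=10+2=12
L[15]='2': occ=3, LF[15]=C('2')+3=6+3=9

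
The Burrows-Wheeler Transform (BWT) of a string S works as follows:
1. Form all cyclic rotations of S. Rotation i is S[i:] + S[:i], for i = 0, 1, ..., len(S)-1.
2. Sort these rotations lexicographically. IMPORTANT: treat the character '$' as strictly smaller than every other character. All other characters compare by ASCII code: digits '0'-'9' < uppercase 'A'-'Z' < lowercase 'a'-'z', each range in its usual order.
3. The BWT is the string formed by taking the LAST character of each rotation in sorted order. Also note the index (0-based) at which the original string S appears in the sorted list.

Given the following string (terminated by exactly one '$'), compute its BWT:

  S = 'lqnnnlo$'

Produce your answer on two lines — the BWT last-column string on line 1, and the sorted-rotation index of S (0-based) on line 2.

Answer: on$nnqll
2

Derivation:
All 8 rotations (rotation i = S[i:]+S[:i]):
  rot[0] = lqnnnlo$
  rot[1] = qnnnlo$l
  rot[2] = nnnlo$lq
  rot[3] = nnlo$lqn
  rot[4] = nlo$lqnn
  rot[5] = lo$lqnnn
  rot[6] = o$lqnnnl
  rot[7] = $lqnnnlo
Sorted (with $ < everything):
  sorted[0] = $lqnnnlo  (last char: 'o')
  sorted[1] = lo$lqnnn  (last char: 'n')
  sorted[2] = lqnnnlo$  (last char: '$')
  sorted[3] = nlo$lqnn  (last char: 'n')
  sorted[4] = nnlo$lqn  (last char: 'n')
  sorted[5] = nnnlo$lq  (last char: 'q')
  sorted[6] = o$lqnnnl  (last char: 'l')
  sorted[7] = qnnnlo$l  (last char: 'l')
Last column: on$nnqll
Original string S is at sorted index 2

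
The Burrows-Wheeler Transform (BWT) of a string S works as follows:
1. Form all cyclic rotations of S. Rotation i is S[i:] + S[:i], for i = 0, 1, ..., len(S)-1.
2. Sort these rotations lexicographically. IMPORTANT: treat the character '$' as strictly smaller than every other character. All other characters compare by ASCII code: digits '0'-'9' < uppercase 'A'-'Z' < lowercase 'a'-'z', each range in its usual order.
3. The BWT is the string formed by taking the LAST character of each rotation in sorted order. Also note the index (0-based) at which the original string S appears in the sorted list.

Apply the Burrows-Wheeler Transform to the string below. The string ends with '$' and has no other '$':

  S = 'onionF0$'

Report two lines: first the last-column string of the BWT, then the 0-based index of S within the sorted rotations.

All 8 rotations (rotation i = S[i:]+S[:i]):
  rot[0] = onionF0$
  rot[1] = nionF0$o
  rot[2] = ionF0$on
  rot[3] = onF0$oni
  rot[4] = nF0$onio
  rot[5] = F0$onion
  rot[6] = 0$onionF
  rot[7] = $onionF0
Sorted (with $ < everything):
  sorted[0] = $onionF0  (last char: '0')
  sorted[1] = 0$onionF  (last char: 'F')
  sorted[2] = F0$onion  (last char: 'n')
  sorted[3] = ionF0$on  (last char: 'n')
  sorted[4] = nF0$onio  (last char: 'o')
  sorted[5] = nionF0$o  (last char: 'o')
  sorted[6] = onF0$oni  (last char: 'i')
  sorted[7] = onionF0$  (last char: '$')
Last column: 0Fnnooi$
Original string S is at sorted index 7

Answer: 0Fnnooi$
7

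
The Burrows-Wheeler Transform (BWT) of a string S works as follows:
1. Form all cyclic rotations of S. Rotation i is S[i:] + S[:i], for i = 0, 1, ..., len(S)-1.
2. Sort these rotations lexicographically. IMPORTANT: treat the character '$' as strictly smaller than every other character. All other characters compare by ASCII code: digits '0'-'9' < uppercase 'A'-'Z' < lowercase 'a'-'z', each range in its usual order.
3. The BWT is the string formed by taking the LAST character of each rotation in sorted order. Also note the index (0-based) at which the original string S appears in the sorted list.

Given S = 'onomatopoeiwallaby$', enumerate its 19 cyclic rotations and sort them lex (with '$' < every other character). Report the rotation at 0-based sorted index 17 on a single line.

Answer: wallaby$onomatopoei

Derivation:
All 19 rotations (rotation i = S[i:]+S[:i]):
  rot[0] = onomatopoeiwallaby$
  rot[1] = nomatopoeiwallaby$o
  rot[2] = omatopoeiwallaby$on
  rot[3] = matopoeiwallaby$ono
  rot[4] = atopoeiwallaby$onom
  rot[5] = topoeiwallaby$onoma
  rot[6] = opoeiwallaby$onomat
  rot[7] = poeiwallaby$onomato
  rot[8] = oeiwallaby$onomatop
  rot[9] = eiwallaby$onomatopo
  rot[10] = iwallaby$onomatopoe
  rot[11] = wallaby$onomatopoei
  rot[12] = allaby$onomatopoeiw
  rot[13] = llaby$onomatopoeiwa
  rot[14] = laby$onomatopoeiwal
  rot[15] = aby$onomatopoeiwall
  rot[16] = by$onomatopoeiwalla
  rot[17] = y$onomatopoeiwallab
  rot[18] = $onomatopoeiwallaby
Sorted (with $ < everything):
  sorted[0] = $onomatopoeiwallaby
  sorted[1] = aby$onomatopoeiwall
  sorted[2] = allaby$onomatopoeiw
  sorted[3] = atopoeiwallaby$onom
  sorted[4] = by$onomatopoeiwalla
  sorted[5] = eiwallaby$onomatopo
  sorted[6] = iwallaby$onomatopoe
  sorted[7] = laby$onomatopoeiwal
  sorted[8] = llaby$onomatopoeiwa
  sorted[9] = matopoeiwallaby$ono
  sorted[10] = nomatopoeiwallaby$o
  sorted[11] = oeiwallaby$onomatop
  sorted[12] = omatopoeiwallaby$on
  sorted[13] = onomatopoeiwallaby$
  sorted[14] = opoeiwallaby$onomat
  sorted[15] = poeiwallaby$onomato
  sorted[16] = topoeiwallaby$onoma
  sorted[17] = wallaby$onomatopoei
  sorted[18] = y$onomatopoeiwallab
sorted[17] = wallaby$onomatopoei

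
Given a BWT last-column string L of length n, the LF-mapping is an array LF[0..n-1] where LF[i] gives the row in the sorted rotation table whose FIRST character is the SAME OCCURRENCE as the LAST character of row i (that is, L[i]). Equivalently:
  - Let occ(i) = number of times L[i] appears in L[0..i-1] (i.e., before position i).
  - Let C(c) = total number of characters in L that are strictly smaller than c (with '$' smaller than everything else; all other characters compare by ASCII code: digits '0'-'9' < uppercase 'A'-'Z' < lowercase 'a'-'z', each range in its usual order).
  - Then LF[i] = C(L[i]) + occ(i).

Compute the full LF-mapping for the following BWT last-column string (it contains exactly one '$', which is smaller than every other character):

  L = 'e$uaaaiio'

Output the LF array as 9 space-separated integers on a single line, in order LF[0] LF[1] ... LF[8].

Answer: 4 0 8 1 2 3 5 6 7

Derivation:
Char counts: '$':1, 'a':3, 'e':1, 'i':2, 'o':1, 'u':1
C (first-col start): C('$')=0, C('a')=1, C('e')=4, C('i')=5, C('o')=7, C('u')=8
L[0]='e': occ=0, LF[0]=C('e')+0=4+0=4
L[1]='$': occ=0, LF[1]=C('$')+0=0+0=0
L[2]='u': occ=0, LF[2]=C('u')+0=8+0=8
L[3]='a': occ=0, LF[3]=C('a')+0=1+0=1
L[4]='a': occ=1, LF[4]=C('a')+1=1+1=2
L[5]='a': occ=2, LF[5]=C('a')+2=1+2=3
L[6]='i': occ=0, LF[6]=C('i')+0=5+0=5
L[7]='i': occ=1, LF[7]=C('i')+1=5+1=6
L[8]='o': occ=0, LF[8]=C('o')+0=7+0=7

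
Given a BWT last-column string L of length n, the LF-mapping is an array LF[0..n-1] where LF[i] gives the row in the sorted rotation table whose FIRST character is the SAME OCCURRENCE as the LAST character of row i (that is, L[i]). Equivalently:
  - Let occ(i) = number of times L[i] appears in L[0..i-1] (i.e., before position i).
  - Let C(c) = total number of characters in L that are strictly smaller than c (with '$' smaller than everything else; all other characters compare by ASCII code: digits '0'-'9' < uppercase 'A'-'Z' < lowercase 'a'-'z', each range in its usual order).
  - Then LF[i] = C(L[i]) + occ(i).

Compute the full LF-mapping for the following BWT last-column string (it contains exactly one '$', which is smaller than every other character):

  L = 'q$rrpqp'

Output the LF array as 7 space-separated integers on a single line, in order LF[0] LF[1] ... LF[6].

Char counts: '$':1, 'p':2, 'q':2, 'r':2
C (first-col start): C('$')=0, C('p')=1, C('q')=3, C('r')=5
L[0]='q': occ=0, LF[0]=C('q')+0=3+0=3
L[1]='$': occ=0, LF[1]=C('$')+0=0+0=0
L[2]='r': occ=0, LF[2]=C('r')+0=5+0=5
L[3]='r': occ=1, LF[3]=C('r')+1=5+1=6
L[4]='p': occ=0, LF[4]=C('p')+0=1+0=1
L[5]='q': occ=1, LF[5]=C('q')+1=3+1=4
L[6]='p': occ=1, LF[6]=C('p')+1=1+1=2

Answer: 3 0 5 6 1 4 2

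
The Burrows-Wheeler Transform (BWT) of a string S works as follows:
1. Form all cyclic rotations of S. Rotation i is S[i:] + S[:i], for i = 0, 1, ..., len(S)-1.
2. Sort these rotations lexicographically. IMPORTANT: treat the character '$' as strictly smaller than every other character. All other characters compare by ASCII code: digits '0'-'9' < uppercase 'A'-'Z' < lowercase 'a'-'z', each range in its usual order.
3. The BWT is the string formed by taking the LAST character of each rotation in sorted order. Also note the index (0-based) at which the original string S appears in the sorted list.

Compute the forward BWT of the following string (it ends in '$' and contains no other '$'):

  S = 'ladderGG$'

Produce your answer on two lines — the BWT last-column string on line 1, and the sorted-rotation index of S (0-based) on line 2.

All 9 rotations (rotation i = S[i:]+S[:i]):
  rot[0] = ladderGG$
  rot[1] = adderGG$l
  rot[2] = dderGG$la
  rot[3] = derGG$lad
  rot[4] = erGG$ladd
  rot[5] = rGG$ladde
  rot[6] = GG$ladder
  rot[7] = G$ladderG
  rot[8] = $ladderGG
Sorted (with $ < everything):
  sorted[0] = $ladderGG  (last char: 'G')
  sorted[1] = G$ladderG  (last char: 'G')
  sorted[2] = GG$ladder  (last char: 'r')
  sorted[3] = adderGG$l  (last char: 'l')
  sorted[4] = dderGG$la  (last char: 'a')
  sorted[5] = derGG$lad  (last char: 'd')
  sorted[6] = erGG$ladd  (last char: 'd')
  sorted[7] = ladderGG$  (last char: '$')
  sorted[8] = rGG$ladde  (last char: 'e')
Last column: GGrladd$e
Original string S is at sorted index 7

Answer: GGrladd$e
7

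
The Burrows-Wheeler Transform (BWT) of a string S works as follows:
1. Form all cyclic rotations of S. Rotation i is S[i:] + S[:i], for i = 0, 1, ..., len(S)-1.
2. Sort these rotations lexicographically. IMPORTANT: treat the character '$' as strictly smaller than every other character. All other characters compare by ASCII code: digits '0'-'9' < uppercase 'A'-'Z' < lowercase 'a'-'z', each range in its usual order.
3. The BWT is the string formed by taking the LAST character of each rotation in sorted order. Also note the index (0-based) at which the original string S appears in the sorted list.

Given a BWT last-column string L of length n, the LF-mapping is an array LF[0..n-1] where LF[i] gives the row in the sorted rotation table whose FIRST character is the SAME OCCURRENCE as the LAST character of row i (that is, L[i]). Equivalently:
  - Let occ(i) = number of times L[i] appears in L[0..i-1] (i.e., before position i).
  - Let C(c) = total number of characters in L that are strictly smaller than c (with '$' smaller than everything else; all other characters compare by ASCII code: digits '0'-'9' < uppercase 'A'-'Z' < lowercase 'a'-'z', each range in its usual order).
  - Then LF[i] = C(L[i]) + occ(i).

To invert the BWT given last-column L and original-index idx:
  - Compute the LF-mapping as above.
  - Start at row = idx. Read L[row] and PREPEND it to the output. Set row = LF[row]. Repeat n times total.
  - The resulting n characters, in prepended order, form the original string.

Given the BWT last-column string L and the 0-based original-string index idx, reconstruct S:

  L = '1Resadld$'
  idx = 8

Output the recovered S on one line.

LF mapping: 1 2 6 8 3 4 7 5 0
Walk LF starting at row 8, prepending L[row]:
  step 1: row=8, L[8]='$', prepend. Next row=LF[8]=0
  step 2: row=0, L[0]='1', prepend. Next row=LF[0]=1
  step 3: row=1, L[1]='R', prepend. Next row=LF[1]=2
  step 4: row=2, L[2]='e', prepend. Next row=LF[2]=6
  step 5: row=6, L[6]='l', prepend. Next row=LF[6]=7
  step 6: row=7, L[7]='d', prepend. Next row=LF[7]=5
  step 7: row=5, L[5]='d', prepend. Next row=LF[5]=4
  step 8: row=4, L[4]='a', prepend. Next row=LF[4]=3
  step 9: row=3, L[3]='s', prepend. Next row=LF[3]=8
Reversed output: saddleR1$

Answer: saddleR1$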